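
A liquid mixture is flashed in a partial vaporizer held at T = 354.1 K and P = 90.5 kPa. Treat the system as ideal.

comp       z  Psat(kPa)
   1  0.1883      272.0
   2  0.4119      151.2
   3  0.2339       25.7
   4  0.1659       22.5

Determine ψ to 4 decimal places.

Raoult's law: Kᵢ = Pᵢˢᵃᵗ/P = Pᵢˢᵃᵗ/90.5.
  K_1 = 272.0/90.5 = 3.005525, K_2 = 151.2/90.5 = 1.670718, K_3 = 25.7/90.5 = 0.283978, K_4 = 22.5/90.5 = 0.248619
Let ψ = V/F and solve Σ zᵢ(Kᵢ−1)/(1+ψ(Kᵢ−1)) = 0.
g(0) = ΣzᵢKᵢ − 1 = 0.3618 and g(1) = 1 − Σzᵢ/Kᵢ = -0.8001, so a root lies in (0, 1).
Iterate (Newton) starting at ψ = 0.5:
  ψ = 0.5000: g = -0.06509, g' = -0.8240 → ψ = 0.4210
  ψ = 0.4210: g = -0.00189, g' = -0.7815 → ψ = 0.4186
Converged at ψ = 0.4186.

ψ = 0.4186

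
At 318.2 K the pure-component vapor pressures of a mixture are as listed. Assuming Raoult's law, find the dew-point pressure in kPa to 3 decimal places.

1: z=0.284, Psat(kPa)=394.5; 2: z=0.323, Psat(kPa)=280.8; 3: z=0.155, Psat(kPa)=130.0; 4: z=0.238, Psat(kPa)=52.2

At the dew point ψ → 1, so Σzᵢ/Kᵢ = 1 with Kᵢ = Pᵢˢᵃᵗ/P ⇒ 1/P = Σzᵢ/Pᵢˢᵃᵗ.
1/P = 0.284/394.5 + 0.323/280.8 + 0.155/130.0 + 0.238/52.2 = 0.007622 ⇒ P = 131.201 kPa

Pdew = 131.201 kPa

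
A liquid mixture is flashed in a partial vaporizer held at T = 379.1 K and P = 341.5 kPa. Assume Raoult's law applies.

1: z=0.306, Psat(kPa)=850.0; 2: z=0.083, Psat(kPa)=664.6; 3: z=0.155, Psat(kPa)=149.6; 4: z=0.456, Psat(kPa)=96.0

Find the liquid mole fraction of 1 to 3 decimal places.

Raoult's law: Kᵢ = Pᵢˢᵃᵗ/P = Pᵢˢᵃᵗ/341.5.
  K_1 = 850.0/341.5 = 2.48902, K_2 = 664.6/341.5 = 1.94612, K_3 = 149.6/341.5 = 0.43807, K_4 = 96.0/341.5 = 0.28111
Material balance + equilibrium reduce to Σ zᵢ(Kᵢ−1)/(1+β(Kᵢ−1)) = 0.
g(0) = ΣzᵢKᵢ − 1 = 0.119 and g(1) = 1 − Σzᵢ/Kᵢ = -1.142, so a root lies in (0, 1).
Newton iteration, β⁰ = 0.5:
  β = 0.500: g = -0.3184, g' = -0.926 → β = 0.156
  β = 0.156: g = -0.0267, g' = -0.861 → β = 0.125
  β = 0.125: g = 0.0003, g' = -0.883 → β = 0.126
Converged at β = 0.126.
Compositions from xᵢ = zᵢ/(1+β(Kᵢ−1)), yᵢ = Kᵢxᵢ:
  1: x = 0.258, y = 0.642
  2: x = 0.074, y = 0.144
  3: x = 0.167, y = 0.073
  4: x = 0.501, y = 0.141

x_1 = 0.258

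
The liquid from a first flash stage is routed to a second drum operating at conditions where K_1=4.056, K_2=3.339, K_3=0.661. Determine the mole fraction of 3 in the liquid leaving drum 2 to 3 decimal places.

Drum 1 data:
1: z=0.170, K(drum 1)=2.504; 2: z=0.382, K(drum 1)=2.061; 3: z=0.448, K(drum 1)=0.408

x_3 (drum 2) = 0.881

Drum 1:
Newton–Raphson from ψ₁ = 0.5:
  ψ₁ = 0.500: g = 0.0340, g' = -0.626 → ψ₁ = 0.554
Converged at ψ₁ = 0.554.
Drum-1 compositions:
  1: x = 0.093, y = 0.232
  2: x = 0.241, y = 0.496
  3: x = 0.667, y = 0.272
Drum-2 feed = drum-1 liquid: z₂ = (0.0927, 0.2406, 0.6667).
Drum 2:
Newton–Raphson from ψ₂ = 0.41:
  ψ₂ = 0.410: g = 0.1505, g' = -0.617 → ψ₂ = 0.654
  ψ₂ = 0.654: g = 0.0265, g' = -0.428 → ψ₂ = 0.716
  ψ₂ = 0.716: g = 0.0008, g' = -0.403 → ψ₂ = 0.718
Converged at ψ₂ = 0.718.
  1: x = 0.029, y = 0.118
  2: x = 0.090, y = 0.300
  3: x = 0.881, y = 0.582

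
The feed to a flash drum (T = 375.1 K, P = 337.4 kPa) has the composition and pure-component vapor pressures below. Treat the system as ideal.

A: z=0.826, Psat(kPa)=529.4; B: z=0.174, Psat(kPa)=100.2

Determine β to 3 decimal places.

β = 0.869

Raoult's law: Kᵢ = Pᵢˢᵃᵗ/P = Pᵢˢᵃᵗ/337.4.
  K_A = 529.4/337.4 = 1.56906, K_B = 100.2/337.4 = 0.29698
Material balance + equilibrium reduce to Σ zᵢ(Kᵢ−1)/(1+β(Kᵢ−1)) = 0.
Check two-phase: ΣzᵢKᵢ = 1.348 > 1 and Σzᵢ/Kᵢ = 1.112 > 1, so g(0) = 0.348 > 0 and g(1) = -0.112 < 0.
Binary case is linear: z₁(K₁−1)(1+β(K₂−1)) + z₂(K₂−1)(1+β(K₁−1)) = 0
⇒ β = [z₁(K₁−1)+z₂(K₂−1)] / [−(K₁−1)(K₂−1)] = 0.3477/0.4001 = 0.869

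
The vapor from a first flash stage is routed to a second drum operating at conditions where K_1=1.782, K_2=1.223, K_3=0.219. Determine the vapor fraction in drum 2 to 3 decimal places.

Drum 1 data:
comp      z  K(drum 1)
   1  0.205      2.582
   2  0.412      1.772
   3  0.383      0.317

V/F (drum 2) = 0.561

Drum 1:
Material balance + equilibrium reduce to Σ zᵢ(Kᵢ−1)/(1+ψ₁(Kᵢ−1)) = 0.
Feasibility: ΣzᵢKᵢ = 1.381, Σzᵢ/Kᵢ = 1.520 — both > 1, two phases present.
Iterate (Newton) starting at ψ₁ = 0.5:
  ψ₁ = 0.500: g = 0.0133, g' = -0.700 → ψ₁ = 0.519
Converged at ψ₁ = 0.519.
Drum-1 compositions:
  1: x = 0.113, y = 0.291
  2: x = 0.294, y = 0.521
  3: x = 0.593, y = 0.188
Drum-2 feed = drum-1 vapor: z₂ = (0.2907, 0.5213, 0.1881).
Drum 2:
Let ψ₂ = V/F and solve Σ zᵢ(Kᵢ−1)/(1+ψ₂(Kᵢ−1)) = 0.
Feasibility: ΣzᵢKᵢ = 1.197, Σzᵢ/Kᵢ = 1.448 — both > 1, two phases present.
Newton–Raphson from ψ₂ = 0.5:
  ψ₂ = 0.500: g = 0.0270, g' = -0.422 → ψ₂ = 0.564
  ψ₂ = 0.564: g = -0.0015, g' = -0.473 → ψ₂ = 0.561
Converged at ψ₂ = 0.561.
  1: x = 0.202, y = 0.360
  2: x = 0.463, y = 0.567
  3: x = 0.335, y = 0.073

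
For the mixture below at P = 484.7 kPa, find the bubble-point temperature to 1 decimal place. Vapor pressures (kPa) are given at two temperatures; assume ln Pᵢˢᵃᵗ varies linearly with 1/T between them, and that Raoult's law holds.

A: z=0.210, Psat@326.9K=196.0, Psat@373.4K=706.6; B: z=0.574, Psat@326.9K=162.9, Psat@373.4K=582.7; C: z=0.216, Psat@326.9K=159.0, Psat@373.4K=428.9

T = 366.1 K

Bubble-point temperature: ΣzᵢPᵢˢᵃᵗ(T) = P. Interpolate ln Pᵢˢᵃᵗ = aᵢ + bᵢ/T.
  T = 326.9 K: ΣzᵢPᵢˢᵃᵗ = 169.01 kPa
  T = 373.4 K: ΣzᵢPᵢˢᵃᵗ = 575.50 kPa
  T = 350.1 K: ΣzᵢPᵢˢᵃᵗ = 323.91 kPa
  T = 361.8 K: ΣzᵢPᵢˢᵃᵗ = 436.17 kPa
  T = 367.6 K: ΣzᵢPᵢˢᵃᵗ = 502.07 kPa
  T = 364.7 K: ΣzᵢPᵢˢᵃᵗ = 468.21 kPa
Interpolating between 364.7 K and 367.6 K gives T ≈ 366.1 K.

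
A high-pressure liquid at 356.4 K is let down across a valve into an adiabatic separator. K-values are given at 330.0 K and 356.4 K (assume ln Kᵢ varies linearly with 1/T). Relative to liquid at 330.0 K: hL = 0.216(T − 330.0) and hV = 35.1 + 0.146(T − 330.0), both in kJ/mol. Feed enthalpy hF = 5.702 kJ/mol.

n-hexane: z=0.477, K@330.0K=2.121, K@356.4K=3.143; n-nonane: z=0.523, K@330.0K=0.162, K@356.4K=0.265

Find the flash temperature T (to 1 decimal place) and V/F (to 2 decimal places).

T = 332.8 K, V/F = 0.15

Adiabatic flash: solve Rachford–Rice at each trial T, then check hF = ψ·hV(T) + (1−ψ)·hL(T).
  T = 330.0 K: K = (2.121, 0.162), RR gives ψ = 0.103, H_out = 3.604 kJ/mol
  T = 356.4 K: K = (3.143, 0.265), RR gives ψ = 0.405, H_out = 19.167 kJ/mol
  T = 343.2 K: K = (2.602, 0.209), RR gives ψ = 0.277, H_out = 12.304 kJ/mol
  T = 336.6 K: K = (2.354, 0.185), RR gives ψ = 0.199, H_out = 8.305 kJ/mol
  T = 333.3 K: K = (2.235, 0.173), RR gives ψ = 0.153, H_out = 6.064 kJ/mol
  T = 331.6 K: K = (2.176, 0.167), RR gives ψ = 0.128, H_out = 4.828 kJ/mol
Linear interpolation between T = 331.6 (H_out = 4.828) and T = 333.3 (H_out = 6.064) on hF = 5.702 gives T ≈ 332.8 K, at which ψ = 0.15.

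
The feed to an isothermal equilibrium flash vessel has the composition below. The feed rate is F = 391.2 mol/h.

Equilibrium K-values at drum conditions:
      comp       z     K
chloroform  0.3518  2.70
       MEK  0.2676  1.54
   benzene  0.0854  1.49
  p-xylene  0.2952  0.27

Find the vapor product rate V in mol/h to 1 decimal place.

Newton iteration, V/F⁰ = 0.5:
  V/F = 0.5000: g = 0.13131, g' = -0.7488 → V/F = 0.6754
  V/F = 0.6754: g = -0.00931, g' = -0.8858 → V/F = 0.6648
Converged at V/F = 0.6648.
Then V = V/F·F = 0.6648·391.2 = 260.1 mol/h and L = F − V = 131.1 mol/h.

V = 260.1 mol/h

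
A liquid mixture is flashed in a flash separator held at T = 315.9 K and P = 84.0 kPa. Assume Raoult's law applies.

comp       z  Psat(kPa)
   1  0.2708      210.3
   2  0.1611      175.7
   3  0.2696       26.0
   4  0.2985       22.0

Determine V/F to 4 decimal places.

V/F = 0.1809

Raoult's law: Kᵢ = Pᵢˢᵃᵗ/P = Pᵢˢᵃᵗ/84.0.
  K_1 = 210.3/84.0 = 2.503571, K_2 = 175.7/84.0 = 2.091667, K_3 = 26.0/84.0 = 0.309524, K_4 = 22.0/84.0 = 0.261905
Rachford–Rice: g(V/F) = Σ zᵢ(Kᵢ−1)/(1+V/F(Kᵢ−1)) = 0.
Feasibility: ΣzᵢKᵢ = 1.1766, Σzᵢ/Kᵢ = 2.1959 — both > 1, two phases present.
Iterate (Newton) starting at V/F = 0.5:
  V/F = 0.5000: g = -0.28730, g' = -0.9881 → V/F = 0.2093
  V/F = 0.2093: g = -0.02527, g' = -0.8845 → V/F = 0.1807
  V/F = 0.1807: g = 0.00017, g' = -0.8968 → V/F = 0.1809
Converged at V/F = 0.1809.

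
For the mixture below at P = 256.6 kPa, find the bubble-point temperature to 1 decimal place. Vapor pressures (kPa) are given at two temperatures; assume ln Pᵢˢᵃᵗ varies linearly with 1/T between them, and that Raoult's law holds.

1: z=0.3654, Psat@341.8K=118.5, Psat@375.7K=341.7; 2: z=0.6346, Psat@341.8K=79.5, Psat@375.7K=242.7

Bubble-point temperature: ΣzᵢPᵢˢᵃᵗ(T) = P. Interpolate ln Pᵢˢᵃᵗ = aᵢ + bᵢ/T.
  T = 341.8 K: ΣzᵢPᵢˢᵃᵗ = 93.75 kPa
  T = 375.7 K: ΣzᵢPᵢˢᵃᵗ = 278.87 kPa
  T = 358.8 K: ΣzᵢPᵢˢᵃᵗ = 166.16 kPa
  T = 367.2 K: ΣzᵢPᵢˢᵃᵗ = 216.21 kPa
  T = 371.4 K: ΣzᵢPᵢˢᵃᵗ = 245.54 kPa
  T = 373.5 K: ΣzᵢPᵢˢᵃᵗ = 261.39 kPa
Interpolating between 371.4 K and 373.5 K gives T ≈ 372.9 K.

T = 372.9 K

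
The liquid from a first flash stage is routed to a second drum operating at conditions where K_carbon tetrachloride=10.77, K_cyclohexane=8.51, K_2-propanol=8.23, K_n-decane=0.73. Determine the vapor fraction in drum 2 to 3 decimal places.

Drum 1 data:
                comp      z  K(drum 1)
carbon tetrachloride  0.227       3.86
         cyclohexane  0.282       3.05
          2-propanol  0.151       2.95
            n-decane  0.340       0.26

V/F (drum 2) = 0.818

Drum 1:
Material balance + equilibrium reduce to Σ zᵢ(Kᵢ−1)/(1+ψ₁(Kᵢ−1)) = 0.
g(0) = ΣzᵢKᵢ − 1 = 1.270 and g(1) = 1 − Σzᵢ/Kᵢ = -0.510, so a root lies in (0, 1).
Newton–Raphson from ψ₁ = 0.4:
  ψ₁ = 0.400: g = 0.4285, g' = -1.319 → ψ₁ = 0.725
  ψ₁ = 0.725: g = 0.0230, g' = -1.353 → ψ₁ = 0.742
Converged at ψ₁ = 0.742.
Drum-1 compositions:
  carbon tetrachloride: x = 0.073, y = 0.281
  cyclohexane: x = 0.112, y = 0.341
  2-propanol: x = 0.062, y = 0.182
  n-decane: x = 0.754, y = 0.196
Drum-2 feed = drum-1 liquid: z₂ = (0.0727, 0.1119, 0.0617, 0.7537).
Drum 2:
Iterate (Newton) starting at ψ₂ = 0.5:
  ψ₂ = 0.500: g = 0.1589, g' = -0.704 → ψ₂ = 0.726
  ψ₂ = 0.726: g = 0.0365, g' = -0.426 → ψ₂ = 0.811
  ψ₂ = 0.811: g = 0.0025, g' = -0.371 → ψ₂ = 0.818
Converged at ψ₂ = 0.818.
  carbon tetrachloride: x = 0.008, y = 0.087
  cyclohexane: x = 0.016, y = 0.133
  2-propanol: x = 0.009, y = 0.073
  n-decane: x = 0.967, y = 0.706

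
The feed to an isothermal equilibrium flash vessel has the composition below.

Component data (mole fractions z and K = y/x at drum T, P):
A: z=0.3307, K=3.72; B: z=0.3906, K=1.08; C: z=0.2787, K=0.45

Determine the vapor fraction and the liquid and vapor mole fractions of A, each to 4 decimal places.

ψ = 0.8747, x_A = 0.0979, y_A = 0.3641

Newton iteration, ψ⁰ = 0.5:
  ψ = 0.5000: g = 0.19976, g' = -0.6020 → ψ = 0.8318
  ψ = 0.8318: g = 0.02244, g' = -0.5185 → ψ = 0.8751
  ψ = 0.8751: g = -0.00022, g' = -0.5297 → ψ = 0.8747
Converged at ψ = 0.8747.
Compositions from xᵢ = zᵢ/(1+ψ(Kᵢ−1)), yᵢ = Kᵢxᵢ:
  A: x = 0.0979, y = 0.3641
  B: x = 0.3651, y = 0.3943
  C: x = 0.5371, y = 0.2417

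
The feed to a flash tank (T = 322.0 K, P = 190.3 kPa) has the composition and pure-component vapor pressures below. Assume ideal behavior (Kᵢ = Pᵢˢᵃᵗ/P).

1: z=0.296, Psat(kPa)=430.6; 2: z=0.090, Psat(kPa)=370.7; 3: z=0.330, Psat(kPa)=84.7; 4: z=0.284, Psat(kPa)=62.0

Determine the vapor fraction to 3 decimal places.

ψ = 0.115

Raoult's law: Kᵢ = Pᵢˢᵃᵗ/P = Pᵢˢᵃᵗ/190.3.
  K_1 = 430.6/190.3 = 2.26274, K_2 = 370.7/190.3 = 1.94798, K_3 = 84.7/190.3 = 0.44509, K_4 = 62.0/190.3 = 0.32580
Let ψ = V/F and solve Σ zᵢ(Kᵢ−1)/(1+ψ(Kᵢ−1)) = 0.
Feasibility: ΣzᵢKᵢ = 1.084, Σzᵢ/Kᵢ = 1.790 — both > 1, two phases present.
Newton iteration, ψ⁰ = 0.51:
  ψ = 0.510: g = -0.2623, g' = -0.709 → ψ = 0.140
  ψ = 0.140: g = -0.0170, g' = -0.681 → ψ = 0.115
Converged at ψ = 0.115.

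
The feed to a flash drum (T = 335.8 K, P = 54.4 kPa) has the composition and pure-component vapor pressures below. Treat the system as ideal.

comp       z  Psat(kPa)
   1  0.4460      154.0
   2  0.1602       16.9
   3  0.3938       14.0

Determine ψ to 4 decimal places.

ψ = 0.3105

Raoult's law: Kᵢ = Pᵢˢᵃᵗ/P = Pᵢˢᵃᵗ/54.4.
  K_1 = 154.0/54.4 = 2.830882, K_2 = 16.9/54.4 = 0.310662, K_3 = 14.0/54.4 = 0.257353
Material balance + equilibrium reduce to Σ zᵢ(Kᵢ−1)/(1+ψ(Kᵢ−1)) = 0.
Feasibility: ΣzᵢKᵢ = 1.4137, Σzᵢ/Kᵢ = 2.2034 — both > 1, two phases present.
Newton iteration, ψ⁰ = 0.5:
  ψ = 0.5000: g = -0.20739, g' = -1.1343 → ψ = 0.3172
  ψ = 0.3172: g = -0.00730, g' = -1.0947 → ψ = 0.3105
Converged at ψ = 0.3105.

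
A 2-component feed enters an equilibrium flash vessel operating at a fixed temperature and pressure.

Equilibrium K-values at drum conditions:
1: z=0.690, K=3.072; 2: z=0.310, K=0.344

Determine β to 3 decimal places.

β = 0.902

Binary case is linear: z₁(K₁−1)(1+β(K₂−1)) + z₂(K₂−1)(1+β(K₁−1)) = 0
⇒ β = [z₁(K₁−1)+z₂(K₂−1)] / [−(K₁−1)(K₂−1)] = 1.2263/1.3592 = 0.902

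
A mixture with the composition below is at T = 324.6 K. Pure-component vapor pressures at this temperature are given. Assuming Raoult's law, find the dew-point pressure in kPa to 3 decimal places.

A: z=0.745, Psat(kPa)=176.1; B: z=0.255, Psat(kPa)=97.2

At the dew point ψ → 1, so Σzᵢ/Kᵢ = 1 with Kᵢ = Pᵢˢᵃᵗ/P ⇒ 1/P = Σzᵢ/Pᵢˢᵃᵗ.
1/P = 0.745/176.1 + 0.255/97.2 = 0.006854 ⇒ P = 145.900 kPa

Pdew = 145.900 kPa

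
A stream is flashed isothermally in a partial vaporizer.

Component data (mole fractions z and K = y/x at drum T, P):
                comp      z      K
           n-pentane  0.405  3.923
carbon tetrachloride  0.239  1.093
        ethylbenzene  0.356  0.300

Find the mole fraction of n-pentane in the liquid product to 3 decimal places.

x_n-pentane = 0.144

Rachford–Rice: g(V/F) = Σ zᵢ(Kᵢ−1)/(1+V/F(Kᵢ−1)) = 0.
Check two-phase: ΣzᵢKᵢ = 1.957 > 1 and Σzᵢ/Kᵢ = 1.509 > 1, so g(0) = 0.957 > 0 and g(1) = -0.509 < 0.
Newton–Raphson from V/F = 0.5:
  V/F = 0.500: g = 0.1188, g' = -0.986 → V/F = 0.620
  V/F = 0.620: g = 0.0012, g' = -0.984 → V/F = 0.622
Converged at V/F = 0.622.
Compositions from xᵢ = zᵢ/(1+V/F(Kᵢ−1)), yᵢ = Kᵢxᵢ:
  n-pentane: x = 0.144, y = 0.564
  carbon tetrachloride: x = 0.226, y = 0.247
  ethylbenzene: x = 0.630, y = 0.189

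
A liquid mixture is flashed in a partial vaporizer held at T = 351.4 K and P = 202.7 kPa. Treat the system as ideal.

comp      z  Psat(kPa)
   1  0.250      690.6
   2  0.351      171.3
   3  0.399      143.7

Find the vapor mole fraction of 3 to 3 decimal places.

Raoult's law: Kᵢ = Pᵢˢᵃᵗ/P = Pᵢˢᵃᵗ/202.7.
  K_1 = 690.6/202.7 = 3.40701, K_2 = 171.3/202.7 = 0.84509, K_3 = 143.7/202.7 = 0.70893
Iterate (Newton) starting at V/F = 0.66:
  V/F = 0.660: g = 0.0281, g' = -0.278 → V/F = 0.761
  V/F = 0.761: g = 0.0017, g' = -0.247 → V/F = 0.768
Converged at V/F = 0.768.
Compositions from xᵢ = zᵢ/(1+V/F(Kᵢ−1)), yᵢ = Kᵢxᵢ:
  1: x = 0.088, y = 0.299
  2: x = 0.398, y = 0.337
  3: x = 0.514, y = 0.364

y_3 = 0.364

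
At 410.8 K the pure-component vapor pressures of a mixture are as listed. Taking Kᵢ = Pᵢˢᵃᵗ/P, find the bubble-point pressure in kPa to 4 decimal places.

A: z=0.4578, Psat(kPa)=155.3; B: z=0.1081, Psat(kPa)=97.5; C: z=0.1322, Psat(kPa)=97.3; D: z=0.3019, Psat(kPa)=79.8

At the bubble point ψ → 0, so ΣzᵢKᵢ = 1 with Kᵢ = Pᵢˢᵃᵗ/P ⇒ P = ΣzᵢPᵢˢᵃᵗ.
P = 0.4578·155.3 + 0.1081·97.5 + 0.1322·97.3 + 0.3019·79.8 = 118.5908 kPa

Pbub = 118.5908 kPa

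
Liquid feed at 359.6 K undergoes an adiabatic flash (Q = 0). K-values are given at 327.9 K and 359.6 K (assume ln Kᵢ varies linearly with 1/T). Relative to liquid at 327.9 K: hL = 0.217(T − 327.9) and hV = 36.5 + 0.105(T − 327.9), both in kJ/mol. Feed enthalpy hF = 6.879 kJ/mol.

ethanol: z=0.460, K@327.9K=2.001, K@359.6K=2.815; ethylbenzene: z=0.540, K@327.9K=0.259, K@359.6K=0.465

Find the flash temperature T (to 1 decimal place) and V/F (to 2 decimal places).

T = 332.8 K, V/F = 0.16

Adiabatic flash: solve Rachford–Rice at each trial T, then check hF = ψ·hV(T) + (1−ψ)·hL(T).
  T = 327.9 K: K = (2.001, 0.259), RR gives ψ = 0.081, H_out = 2.968 kJ/mol
  T = 359.6 K: K = (2.815, 0.465), RR gives ψ = 0.562, H_out = 25.406 kJ/mol
  T = 343.8 K: K = (2.393, 0.352), RR gives ψ = 0.322, H_out = 14.644 kJ/mol
  T = 335.9 K: K = (2.194, 0.303), RR gives ψ = 0.208, H_out = 9.148 kJ/mol
  T = 331.9 K: K = (2.097, 0.281), RR gives ψ = 0.147, H_out = 6.166 kJ/mol
  T = 333.9 K: K = (2.145, 0.292), RR gives ψ = 0.178, H_out = 7.680 kJ/mol
Linear interpolation between T = 331.9 (H_out = 6.166) and T = 333.9 (H_out = 7.680) on hF = 6.879 gives T ≈ 332.8 K, at which ψ = 0.16.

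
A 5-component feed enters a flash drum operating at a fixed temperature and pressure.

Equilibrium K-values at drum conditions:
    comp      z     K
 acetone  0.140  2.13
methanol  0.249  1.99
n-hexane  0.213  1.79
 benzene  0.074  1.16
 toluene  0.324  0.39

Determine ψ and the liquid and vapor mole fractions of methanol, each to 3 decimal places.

ψ = 0.714, x_methanol = 0.146, y_methanol = 0.290

Material balance + equilibrium reduce to Σ zᵢ(Kᵢ−1)/(1+ψ(Kᵢ−1)) = 0.
g(0) = ΣzᵢKᵢ − 1 = 0.387 and g(1) = 1 − Σzᵢ/Kᵢ = -0.204, so a root lies in (0, 1).
Newton–Raphson from ψ = 0.5:
  ψ = 0.500: g = 0.1132, g' = -0.502 → ψ = 0.726
  ψ = 0.726: g = -0.0066, g' = -0.580 → ψ = 0.714
Converged at ψ = 0.714.
Compositions from xᵢ = zᵢ/(1+ψ(Kᵢ−1)), yᵢ = Kᵢxᵢ:
  acetone: x = 0.077, y = 0.165
  methanol: x = 0.146, y = 0.290
  n-hexane: x = 0.136, y = 0.244
  benzene: x = 0.066, y = 0.077
  toluene: x = 0.574, y = 0.224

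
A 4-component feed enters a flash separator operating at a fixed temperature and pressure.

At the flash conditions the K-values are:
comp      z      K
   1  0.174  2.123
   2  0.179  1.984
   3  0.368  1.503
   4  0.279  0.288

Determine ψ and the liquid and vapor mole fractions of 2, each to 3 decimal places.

Rachford–Rice: g(ψ) = Σ zᵢ(Kᵢ−1)/(1+ψ(Kᵢ−1)) = 0.
g(0) = ΣzᵢKᵢ − 1 = 0.358 and g(1) = 1 − Σzᵢ/Kᵢ = -0.386, so a root lies in (0, 1).
Newton iteration, ψ⁰ = 0.46:
  ψ = 0.460: g = 0.1050, g' = -0.552 → ψ = 0.650
  ψ = 0.650: g = -0.0102, g' = -0.681 → ψ = 0.635
Converged at ψ = 0.635.
Compositions from xᵢ = zᵢ/(1+ψ(Kᵢ−1)), yᵢ = Kᵢxᵢ:
  1: x = 0.102, y = 0.216
  2: x = 0.110, y = 0.219
  3: x = 0.279, y = 0.419
  4: x = 0.509, y = 0.147

ψ = 0.635, x_2 = 0.110, y_2 = 0.219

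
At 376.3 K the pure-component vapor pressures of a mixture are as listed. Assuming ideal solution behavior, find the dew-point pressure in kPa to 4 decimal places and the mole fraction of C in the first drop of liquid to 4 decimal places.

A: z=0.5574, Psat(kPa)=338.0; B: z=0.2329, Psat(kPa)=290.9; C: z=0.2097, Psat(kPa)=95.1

Pdew = 214.8330 kPa, x_C = 0.4737

At the dew point ψ → 1, so Σzᵢ/Kᵢ = 1 with Kᵢ = Pᵢˢᵃᵗ/P ⇒ 1/P = Σzᵢ/Pᵢˢᵃᵗ.
1/P = 0.5574/338.0 + 0.2329/290.9 + 0.2097/95.1 = 0.0046548 ⇒ P = 214.8330 kPa
xᵢ = zᵢP/Pᵢˢᵃᵗ ⇒ x_C = 0.2097·214.8330/95.1 = 0.4737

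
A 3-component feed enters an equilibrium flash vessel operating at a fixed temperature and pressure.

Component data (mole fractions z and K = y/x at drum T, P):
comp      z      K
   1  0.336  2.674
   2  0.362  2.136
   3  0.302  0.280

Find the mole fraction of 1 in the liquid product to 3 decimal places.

x_1 = 0.149

Material balance + equilibrium reduce to Σ zᵢ(Kᵢ−1)/(1+ψ(Kᵢ−1)) = 0.
Feasibility: ΣzᵢKᵢ = 1.756, Σzᵢ/Kᵢ = 1.374 — both > 1, two phases present.
Newton iteration, ψ⁰ = 0.45:
  ψ = 0.450: g = 0.2713, g' = -0.853 → ψ = 0.768
  ψ = 0.768: g = -0.0205, g' = -1.097 → ψ = 0.749
Converged at ψ = 0.749.
Compositions from xᵢ = zᵢ/(1+ψ(Kᵢ−1)), yᵢ = Kᵢxᵢ:
  1: x = 0.149, y = 0.399
  2: x = 0.196, y = 0.418
  3: x = 0.655, y = 0.183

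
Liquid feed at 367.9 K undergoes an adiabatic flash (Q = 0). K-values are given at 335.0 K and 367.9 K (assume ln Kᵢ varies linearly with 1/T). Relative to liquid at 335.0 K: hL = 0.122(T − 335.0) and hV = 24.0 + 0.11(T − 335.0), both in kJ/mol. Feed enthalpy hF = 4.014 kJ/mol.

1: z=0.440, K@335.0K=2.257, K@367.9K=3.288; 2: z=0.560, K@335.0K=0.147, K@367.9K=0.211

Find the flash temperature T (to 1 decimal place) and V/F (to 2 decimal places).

Adiabatic flash: solve Rachford–Rice at each trial T, then check hF = ψ·hV(T) + (1−ψ)·hL(T).
  T = 335.0 K: K = (2.257, 0.147), RR gives ψ = 0.070, H_out = 1.688 kJ/mol
  T = 367.9 K: K = (3.288, 0.211), RR gives ψ = 0.313, H_out = 11.400 kJ/mol
  T = 351.4 K: K = (2.747, 0.178), RR gives ψ = 0.214, H_out = 7.103 kJ/mol
  T = 343.2 K: K = (2.496, 0.162), RR gives ψ = 0.151, H_out = 4.600 kJ/mol
  T = 339.1 K: K = (2.375, 0.154), RR gives ψ = 0.113, H_out = 3.206 kJ/mol
  T = 341.1 K: K = (2.433, 0.158), RR gives ψ = 0.132, H_out = 3.900 kJ/mol
Linear interpolation between T = 341.1 (H_out = 3.900) and T = 343.2 (H_out = 4.600) on hF = 4.014 gives T ≈ 341.4 K, at which ψ = 0.13.

T = 341.4 K, V/F = 0.13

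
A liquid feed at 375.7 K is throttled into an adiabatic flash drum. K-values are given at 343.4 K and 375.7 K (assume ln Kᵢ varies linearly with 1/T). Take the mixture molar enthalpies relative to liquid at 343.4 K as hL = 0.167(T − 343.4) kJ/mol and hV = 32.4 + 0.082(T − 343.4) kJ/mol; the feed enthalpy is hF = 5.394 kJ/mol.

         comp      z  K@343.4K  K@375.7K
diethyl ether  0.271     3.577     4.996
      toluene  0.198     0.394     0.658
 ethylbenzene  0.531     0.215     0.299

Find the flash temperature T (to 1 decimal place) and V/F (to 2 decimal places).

Adiabatic flash: solve Rachford–Rice at each trial T, then check hF = ψ·hV(T) + (1−ψ)·hL(T).
  T = 343.4 K: K = (3.577, 0.394, 0.215), RR gives ψ = 0.085, H_out = 2.749 kJ/mol
  T = 375.7 K: K = (4.996, 0.658, 0.299), RR gives ψ = 0.261, H_out = 13.137 kJ/mol
  T = 359.5 K: K = (4.257, 0.515, 0.255), RR gives ψ = 0.177, H_out = 8.167 kJ/mol
  T = 351.4 K: K = (3.908, 0.451, 0.235), RR gives ψ = 0.132, H_out = 5.528 kJ/mol
  T = 347.4 K: K = (3.741, 0.422, 0.225), RR gives ψ = 0.109, H_out = 4.164 kJ/mol
  T = 349.4 K: K = (3.824, 0.437, 0.230), RR gives ψ = 0.121, H_out = 4.852 kJ/mol
Linear interpolation between T = 349.4 (H_out = 4.852) and T = 351.4 (H_out = 5.528) on hF = 5.394 gives T ≈ 351.0 K, at which ψ = 0.13.

T = 351.0 K, V/F = 0.13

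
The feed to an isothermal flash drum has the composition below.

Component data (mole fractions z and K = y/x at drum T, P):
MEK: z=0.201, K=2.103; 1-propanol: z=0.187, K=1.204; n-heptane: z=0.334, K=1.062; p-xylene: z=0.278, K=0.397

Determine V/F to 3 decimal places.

Iterate (Newton) starting at V/F = 0.43:
  V/F = 0.430: g = -0.0207, g' = -0.305 → V/F = 0.362
  V/F = 0.362: g = -0.0002, g' = -0.298 → V/F = 0.361
Converged at V/F = 0.361.

V/F = 0.361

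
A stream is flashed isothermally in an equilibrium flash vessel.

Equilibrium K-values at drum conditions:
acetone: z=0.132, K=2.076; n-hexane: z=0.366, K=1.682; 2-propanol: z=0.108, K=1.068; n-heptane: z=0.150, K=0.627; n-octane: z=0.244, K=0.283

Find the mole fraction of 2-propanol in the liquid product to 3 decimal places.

x_2-propanol = 0.105

Newton–Raphson from V/F = 0.5:
  V/F = 0.500: g = -0.0559, g' = -0.496 → V/F = 0.387
  V/F = 0.387: g = -0.0027, g' = -0.452 → V/F = 0.381
Converged at V/F = 0.381.
Compositions from xᵢ = zᵢ/(1+V/F(Kᵢ−1)), yᵢ = Kᵢxᵢ:
  acetone: x = 0.094, y = 0.194
  n-hexane: x = 0.290, y = 0.489
  2-propanol: x = 0.105, y = 0.112
  n-heptane: x = 0.175, y = 0.110
  n-octane: x = 0.336, y = 0.095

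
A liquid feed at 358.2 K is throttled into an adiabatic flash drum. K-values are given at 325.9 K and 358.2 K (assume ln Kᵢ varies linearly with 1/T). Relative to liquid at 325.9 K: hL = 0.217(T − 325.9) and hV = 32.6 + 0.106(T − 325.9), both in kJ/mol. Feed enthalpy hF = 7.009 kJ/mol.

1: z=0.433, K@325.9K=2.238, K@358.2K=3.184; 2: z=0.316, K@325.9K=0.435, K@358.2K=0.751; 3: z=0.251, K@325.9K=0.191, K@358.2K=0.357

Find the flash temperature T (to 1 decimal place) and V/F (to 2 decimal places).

Adiabatic flash: solve Rachford–Rice at each trial T, then check hF = ψ·hV(T) + (1−ψ)·hL(T).
  T = 325.9 K: K = (2.238, 0.435, 0.191), RR gives ψ = 0.182, H_out = 5.948 kJ/mol
  T = 358.2 K: K = (3.184, 0.751, 0.357), RR gives ψ = 0.679, H_out = 26.698 kJ/mol
  T = 342.0 K: K = (2.690, 0.578, 0.265), RR gives ψ = 0.419, H_out = 16.403 kJ/mol
  T = 333.9 K: K = (2.458, 0.503, 0.226), RR gives ψ = 0.302, H_out = 11.302 kJ/mol
  T = 329.9 K: K = (2.347, 0.468, 0.208), RR gives ψ = 0.243, H_out = 8.684 kJ/mol
  T = 327.9 K: K = (2.292, 0.451, 0.199), RR gives ψ = 0.213, H_out = 7.334 kJ/mol
Linear interpolation between T = 325.9 (H_out = 5.948) and T = 327.9 (H_out = 7.334) on hF = 7.009 gives T ≈ 327.4 K, at which ψ = 0.21.

T = 327.4 K, V/F = 0.21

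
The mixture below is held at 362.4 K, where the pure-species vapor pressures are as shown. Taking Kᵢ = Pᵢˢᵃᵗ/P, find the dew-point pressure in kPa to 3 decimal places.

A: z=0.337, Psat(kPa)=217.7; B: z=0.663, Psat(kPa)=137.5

Pdew = 156.990 kPa

At the dew point ψ → 1, so Σzᵢ/Kᵢ = 1 with Kᵢ = Pᵢˢᵃᵗ/P ⇒ 1/P = Σzᵢ/Pᵢˢᵃᵗ.
1/P = 0.337/217.7 + 0.663/137.5 = 0.006370 ⇒ P = 156.990 kPa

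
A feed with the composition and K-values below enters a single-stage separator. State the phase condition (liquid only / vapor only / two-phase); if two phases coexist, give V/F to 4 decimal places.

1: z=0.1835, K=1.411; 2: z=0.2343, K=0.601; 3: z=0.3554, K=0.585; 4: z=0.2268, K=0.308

ΣzᵢKᵢ = 0.6775; Σzᵢ/Kᵢ = 1.8638.
Since ΣzᵢKᵢ < 1 the mixture is below its bubble point — single liquid phase.

liquid only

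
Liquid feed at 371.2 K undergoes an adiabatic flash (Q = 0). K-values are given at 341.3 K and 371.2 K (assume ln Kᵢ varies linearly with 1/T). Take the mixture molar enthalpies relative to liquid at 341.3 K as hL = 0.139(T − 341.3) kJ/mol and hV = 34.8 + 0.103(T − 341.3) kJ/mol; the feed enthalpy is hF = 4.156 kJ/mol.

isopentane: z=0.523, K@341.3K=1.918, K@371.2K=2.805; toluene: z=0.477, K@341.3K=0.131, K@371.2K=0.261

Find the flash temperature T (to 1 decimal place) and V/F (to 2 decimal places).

T = 343.1 K, V/F = 0.11

Adiabatic flash: solve Rachford–Rice at each trial T, then check hF = ψ·hV(T) + (1−ψ)·hL(T).
  T = 341.3 K: K = (1.918, 0.131), RR gives ψ = 0.082, H_out = 2.862 kJ/mol
  T = 371.2 K: K = (2.805, 0.261), RR gives ψ = 0.443, H_out = 19.111 kJ/mol
  T = 356.2 K: K = (2.337, 0.187), RR gives ψ = 0.287, H_out = 11.895 kJ/mol
  T = 348.8 K: K = (2.123, 0.157), RR gives ψ = 0.196, H_out = 7.808 kJ/mol
  T = 345.1 K: K = (2.020, 0.144), RR gives ψ = 0.143, H_out = 5.500 kJ/mol
  T = 343.2 K: K = (1.969, 0.137), RR gives ψ = 0.114, H_out = 4.220 kJ/mol
Linear interpolation between T = 341.3 (H_out = 2.862) and T = 343.2 (H_out = 4.220) on hF = 4.156 gives T ≈ 343.1 K, at which ψ = 0.11.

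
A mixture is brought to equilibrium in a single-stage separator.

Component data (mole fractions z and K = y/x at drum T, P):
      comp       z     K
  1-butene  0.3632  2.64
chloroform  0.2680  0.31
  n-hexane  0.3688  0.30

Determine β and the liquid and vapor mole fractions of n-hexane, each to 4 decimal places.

β = 0.1337, x_n-hexane = 0.4069, y_n-hexane = 0.1221

Newton–Raphson from β = 0.63:
  β = 0.6300: g = -0.49598, g' = -1.2139 → β = 0.2214
  β = 0.2214: g = -0.08680, g' = -0.9566 → β = 0.1307
  β = 0.1307: g = 0.00313, g' = -1.0356 → β = 0.1337
Converged at β = 0.1337.
Compositions from xᵢ = zᵢ/(1+β(Kᵢ−1)), yᵢ = Kᵢxᵢ:
  1-butene: x = 0.2979, y = 0.7864
  chloroform: x = 0.2952, y = 0.0915
  n-hexane: x = 0.4069, y = 0.1221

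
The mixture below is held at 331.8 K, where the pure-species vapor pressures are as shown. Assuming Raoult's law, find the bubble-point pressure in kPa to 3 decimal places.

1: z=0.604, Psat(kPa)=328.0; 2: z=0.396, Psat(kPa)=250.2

Pbub = 297.191 kPa

At the bubble point ψ → 0, so ΣzᵢKᵢ = 1 with Kᵢ = Pᵢˢᵃᵗ/P ⇒ P = ΣzᵢPᵢˢᵃᵗ.
P = 0.604·328.0 + 0.396·250.2 = 297.191 kPa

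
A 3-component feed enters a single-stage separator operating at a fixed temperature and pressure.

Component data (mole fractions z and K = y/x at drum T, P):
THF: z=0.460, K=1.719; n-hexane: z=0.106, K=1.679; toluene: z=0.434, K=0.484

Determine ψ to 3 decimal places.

ψ = 0.487

Material balance + equilibrium reduce to Σ zᵢ(Kᵢ−1)/(1+ψ(Kᵢ−1)) = 0.
Check two-phase: ΣzᵢKᵢ = 1.179 > 1 and Σzᵢ/Kᵢ = 1.227 > 1, so g(0) = 0.179 > 0 and g(1) = -0.227 < 0.
Iterate (Newton) starting at ψ = 0.59:
  ψ = 0.590: g = -0.0383, g' = -0.381 → ψ = 0.489
  ψ = 0.489: g = -0.0009, g' = -0.364 → ψ = 0.487
Converged at ψ = 0.487.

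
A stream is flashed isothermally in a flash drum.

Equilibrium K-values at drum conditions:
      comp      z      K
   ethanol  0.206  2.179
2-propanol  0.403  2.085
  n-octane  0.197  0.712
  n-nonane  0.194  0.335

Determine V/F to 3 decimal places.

Material balance + equilibrium reduce to Σ zᵢ(Kᵢ−1)/(1+V/F(Kᵢ−1)) = 0.
Feasibility: ΣzᵢKᵢ = 1.494, Σzᵢ/Kᵢ = 1.144 — both > 1, two phases present.
Iterate (Newton) starting at V/F = 0.5:
  V/F = 0.500: g = 0.1767, g' = -0.528 → V/F = 0.835
  V/F = 0.835: g = -0.0130, g' = -0.665 → V/F = 0.815
Converged at V/F = 0.815.

V/F = 0.815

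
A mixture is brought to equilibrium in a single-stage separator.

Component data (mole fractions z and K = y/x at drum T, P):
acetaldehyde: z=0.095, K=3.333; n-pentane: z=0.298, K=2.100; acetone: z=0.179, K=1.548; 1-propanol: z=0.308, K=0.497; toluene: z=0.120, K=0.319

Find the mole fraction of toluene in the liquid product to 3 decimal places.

x_toluene = 0.204

Let ψ = V/F and solve Σ zᵢ(Kᵢ−1)/(1+ψ(Kᵢ−1)) = 0.
Check two-phase: ΣzᵢKᵢ = 1.411 > 1 and Σzᵢ/Kᵢ = 1.282 > 1, so g(0) = 0.411 > 0 and g(1) = -0.282 < 0.
Iterate (Newton) starting at ψ = 0.47:
  ψ = 0.470: g = 0.0767, g' = -0.562 → ψ = 0.606
Converged at ψ = 0.606.
Compositions from xᵢ = zᵢ/(1+ψ(Kᵢ−1)), yᵢ = Kᵢxᵢ:
  acetaldehyde: x = 0.039, y = 0.131
  n-pentane: x = 0.179, y = 0.375
  acetone: x = 0.134, y = 0.208
  1-propanol: x = 0.443, y = 0.220
  toluene: x = 0.204, y = 0.065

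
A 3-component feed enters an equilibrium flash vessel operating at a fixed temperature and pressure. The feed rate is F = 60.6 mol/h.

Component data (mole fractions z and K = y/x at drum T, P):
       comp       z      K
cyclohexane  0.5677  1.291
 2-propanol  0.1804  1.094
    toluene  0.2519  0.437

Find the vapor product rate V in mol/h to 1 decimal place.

V = 17.3 mol/h

Rachford–Rice: g(ψ) = Σ zᵢ(Kᵢ−1)/(1+ψ(Kᵢ−1)) = 0.
Check two-phase: ΣzᵢKᵢ = 1.0403 > 1 and Σzᵢ/Kᵢ = 1.1811 > 1, so g(0) = 0.0403 > 0 and g(1) = -0.1811 < 0.
Newton iteration, ψ⁰ = 0.5:
  ψ = 0.5000: g = -0.03697, g' = -0.1928 → ψ = 0.3082
  ψ = 0.3082: g = -0.00351, g' = -0.1589 → ψ = 0.2861
  ψ = 0.2861: g = -0.00003, g' = -0.1559 → ψ = 0.2859
Converged at ψ = 0.2859.
Then V = ψ·F = 0.2859·60.6 = 17.3 mol/h and L = F − V = 43.3 mol/h.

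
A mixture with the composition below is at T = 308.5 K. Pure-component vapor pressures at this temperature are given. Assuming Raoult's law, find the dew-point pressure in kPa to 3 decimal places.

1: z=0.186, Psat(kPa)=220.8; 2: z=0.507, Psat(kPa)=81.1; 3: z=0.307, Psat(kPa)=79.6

Pdew = 91.318 kPa

At the dew point ψ → 1, so Σzᵢ/Kᵢ = 1 with Kᵢ = Pᵢˢᵃᵗ/P ⇒ 1/P = Σzᵢ/Pᵢˢᵃᵗ.
1/P = 0.186/220.8 + 0.507/81.1 + 0.307/79.6 = 0.010951 ⇒ P = 91.318 kPa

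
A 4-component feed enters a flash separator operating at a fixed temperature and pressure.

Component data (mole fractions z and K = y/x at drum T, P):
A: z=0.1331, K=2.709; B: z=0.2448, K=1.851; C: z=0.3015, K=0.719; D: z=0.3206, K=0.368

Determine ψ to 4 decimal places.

Let ψ = V/F and solve Σ zᵢ(Kᵢ−1)/(1+ψ(Kᵢ−1)) = 0.
g(0) = ΣzᵢKᵢ − 1 = 0.1485 and g(1) = 1 − Σzᵢ/Kᵢ = -0.4719, so a root lies in (0, 1).
Newton iteration, ψ⁰ = 0.5:
  ψ = 0.5000: g = -0.12600, g' = -0.5062 → ψ = 0.2511
  ψ = 0.2511: g = -0.00118, g' = -0.5192 → ψ = 0.2488
Converged at ψ = 0.2488.

ψ = 0.2488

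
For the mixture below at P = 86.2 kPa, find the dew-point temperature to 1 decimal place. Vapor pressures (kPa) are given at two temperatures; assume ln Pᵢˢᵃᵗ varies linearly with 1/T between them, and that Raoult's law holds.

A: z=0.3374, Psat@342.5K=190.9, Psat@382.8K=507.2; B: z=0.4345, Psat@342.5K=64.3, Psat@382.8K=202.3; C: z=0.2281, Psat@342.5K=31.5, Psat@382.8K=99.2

Dew-point temperature: Σzᵢ·P/Pᵢˢᵃᵗ(T) = 1. Interpolate ln Pᵢˢᵃᵗ = aᵢ + bᵢ/T.
  T = 342.5 K: ΣzᵢP/Pᵢˢᵃᵗ = 1.3590
  T = 382.8 K: ΣzᵢP/Pᵢˢᵃᵗ = 0.4407
  T = 362.6 K: ΣzᵢP/Pᵢˢᵃᵗ = 0.7508
  T = 352.6 K: ΣzᵢP/Pᵢˢᵃᵗ = 1.0001
  T = 357.6 K: ΣzᵢP/Pᵢˢᵃᵗ = 0.8648
  T = 355.1 K: ΣzᵢP/Pᵢˢᵃᵗ = 0.9295
Interpolating between 352.6 K and 355.1 K gives T ≈ 352.6 K.

T = 352.6 K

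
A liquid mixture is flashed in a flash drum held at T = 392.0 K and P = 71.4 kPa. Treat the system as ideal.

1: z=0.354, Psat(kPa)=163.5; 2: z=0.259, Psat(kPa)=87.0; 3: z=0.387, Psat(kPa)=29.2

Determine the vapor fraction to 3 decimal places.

ψ = 0.508

Raoult's law: Kᵢ = Pᵢˢᵃᵗ/P = Pᵢˢᵃᵗ/71.4.
  K_1 = 163.5/71.4 = 2.28992, K_2 = 87.0/71.4 = 1.21849, K_3 = 29.2/71.4 = 0.40896
Let ψ = V/F and solve Σ zᵢ(Kᵢ−1)/(1+ψ(Kᵢ−1)) = 0.
Feasibility: ΣzᵢKᵢ = 1.284, Σzᵢ/Kᵢ = 1.313 — both > 1, two phases present.
Iterate (Newton) starting at ψ = 0.39:
  ψ = 0.390: g = 0.0587, g' = -0.500 → ψ = 0.508
Converged at ψ = 0.508.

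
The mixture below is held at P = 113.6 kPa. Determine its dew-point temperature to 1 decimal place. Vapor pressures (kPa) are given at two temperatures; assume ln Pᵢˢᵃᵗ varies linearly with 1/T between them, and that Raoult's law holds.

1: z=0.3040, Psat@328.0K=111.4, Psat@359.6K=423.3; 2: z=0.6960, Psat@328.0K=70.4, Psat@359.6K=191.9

T = 338.0 K

Dew-point temperature: Σzᵢ·P/Pᵢˢᵃᵗ(T) = 1. Interpolate ln Pᵢˢᵃᵗ = aᵢ + bᵢ/T.
  T = 328.0 K: ΣzᵢP/Pᵢˢᵃᵗ = 1.4331
  T = 359.6 K: ΣzᵢP/Pᵢˢᵃᵗ = 0.4936
  T = 343.8 K: ΣzᵢP/Pᵢˢᵃᵗ = 0.8190
  T = 335.9 K: ΣzᵢP/Pᵢˢᵃᵗ = 1.0756
  T = 339.9 K: ΣzᵢP/Pᵢˢᵃᵗ = 0.9353
  T = 337.9 K: ΣzᵢP/Pᵢˢᵃᵗ = 1.0026
Interpolating between 337.9 K and 339.9 K gives T ≈ 338.0 K.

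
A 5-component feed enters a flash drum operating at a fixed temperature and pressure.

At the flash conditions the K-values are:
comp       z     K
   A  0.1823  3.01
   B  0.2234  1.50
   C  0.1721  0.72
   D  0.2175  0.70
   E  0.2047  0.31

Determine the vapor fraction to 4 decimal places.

Rachford–Rice: g(ψ) = Σ zᵢ(Kᵢ−1)/(1+ψ(Kᵢ−1)) = 0.
Check two-phase: ΣzᵢKᵢ = 1.2234 > 1 and Σzᵢ/Kᵢ = 1.4196 > 1, so g(0) = 0.2234 > 0 and g(1) = -0.4196 < 0.
Iterate (Newton) starting at ψ = 0.5:
  ψ = 0.5000: g = -0.07632, g' = -0.4915 → ψ = 0.3447
  ψ = 0.3447: g = 0.00030, g' = -0.5063 → ψ = 0.3453
Converged at ψ = 0.3453.

ψ = 0.3453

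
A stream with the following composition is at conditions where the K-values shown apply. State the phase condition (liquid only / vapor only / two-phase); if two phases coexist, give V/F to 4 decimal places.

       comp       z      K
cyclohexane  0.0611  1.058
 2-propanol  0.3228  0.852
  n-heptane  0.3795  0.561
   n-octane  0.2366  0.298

liquid only

ΣzᵢKᵢ = 0.6231; Σzᵢ/Kᵢ = 1.9071.
Since ΣzᵢKᵢ < 1 the mixture is below its bubble point — single liquid phase.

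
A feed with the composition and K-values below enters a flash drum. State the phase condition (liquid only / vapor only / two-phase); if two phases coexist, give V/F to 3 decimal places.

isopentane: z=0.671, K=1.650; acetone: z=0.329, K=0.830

vapor only

ΣzᵢKᵢ = 1.380; Σzᵢ/Kᵢ = 0.803.
Since Σzᵢ/Kᵢ < 1 the mixture is above its dew point — single vapor phase.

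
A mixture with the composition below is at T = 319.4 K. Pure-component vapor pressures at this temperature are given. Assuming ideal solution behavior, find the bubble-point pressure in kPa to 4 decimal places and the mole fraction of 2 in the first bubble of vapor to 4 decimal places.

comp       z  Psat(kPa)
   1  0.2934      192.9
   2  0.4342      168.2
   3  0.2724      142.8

At the bubble point ψ → 0, so ΣzᵢKᵢ = 1 with Kᵢ = Pᵢˢᵃᵗ/P ⇒ P = ΣzᵢPᵢˢᵃᵗ.
P = 0.2934·192.9 + 0.4342·168.2 + 0.2724·142.8 = 168.5280 kPa
yᵢ = zᵢPᵢˢᵃᵗ/P ⇒ y_2 = 0.4342·168.2/168.5280 = 0.4334

Pbub = 168.5280 kPa, y_2 = 0.4334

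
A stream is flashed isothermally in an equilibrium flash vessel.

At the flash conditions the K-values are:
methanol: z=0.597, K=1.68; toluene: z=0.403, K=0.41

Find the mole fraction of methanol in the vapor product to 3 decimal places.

y_methanol = 0.780

Rachford–Rice: g(ψ) = Σ zᵢ(Kᵢ−1)/(1+ψ(Kᵢ−1)) = 0.
Feasibility: ΣzᵢKᵢ = 1.168, Σzᵢ/Kᵢ = 1.338 — both > 1, two phases present.
Binary case is linear: z₁(K₁−1)(1+ψ(K₂−1)) + z₂(K₂−1)(1+ψ(K₁−1)) = 0
⇒ ψ = [z₁(K₁−1)+z₂(K₂−1)] / [−(K₁−1)(K₂−1)] = 0.1682/0.4012 = 0.419
Compositions from xᵢ = zᵢ/(1+ψ(Kᵢ−1)), yᵢ = Kᵢxᵢ:
  methanol: x = 0.465, y = 0.780
  toluene: x = 0.535, y = 0.220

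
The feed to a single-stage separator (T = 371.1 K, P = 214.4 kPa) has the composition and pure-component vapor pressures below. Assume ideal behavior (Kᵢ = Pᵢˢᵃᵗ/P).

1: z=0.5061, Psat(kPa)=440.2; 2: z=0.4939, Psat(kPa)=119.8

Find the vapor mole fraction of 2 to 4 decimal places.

y_2 = 0.3938

Raoult's law: Kᵢ = Pᵢˢᵃᵗ/P = Pᵢˢᵃᵗ/214.4.
  K_1 = 440.2/214.4 = 2.053172, K_2 = 119.8/214.4 = 0.558769
Let ψ = V/F and solve Σ zᵢ(Kᵢ−1)/(1+ψ(Kᵢ−1)) = 0.
Feasibility: ΣzᵢKᵢ = 1.3151, Σzᵢ/Kᵢ = 1.1304 — both > 1, two phases present.
Binary case is linear: z₁(K₁−1)(1+ψ(K₂−1)) + z₂(K₂−1)(1+ψ(K₁−1)) = 0
⇒ ψ = [z₁(K₁−1)+z₂(K₂−1)] / [−(K₁−1)(K₂−1)] = 0.31509/0.46469 = 0.6781
Compositions from xᵢ = zᵢ/(1+ψ(Kᵢ−1)), yᵢ = Kᵢxᵢ:
  1: x = 0.2953, y = 0.6062
  2: x = 0.7047, y = 0.3938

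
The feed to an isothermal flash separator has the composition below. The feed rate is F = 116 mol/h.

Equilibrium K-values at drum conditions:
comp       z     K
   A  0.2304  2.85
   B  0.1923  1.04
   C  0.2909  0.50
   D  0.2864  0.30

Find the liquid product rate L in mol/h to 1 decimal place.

Material balance + equilibrium reduce to Σ zᵢ(Kᵢ−1)/(1+V/F(Kᵢ−1)) = 0.
g(0) = ΣzᵢKᵢ − 1 = 0.0880 and g(1) = 1 − Σzᵢ/Kᵢ = -0.8022, so a root lies in (0, 1).
Newton–Raphson from V/F = 0.43:
  V/F = 0.4300: g = -0.22714, g' = -0.6501 → V/F = 0.0806
  V/F = 0.0806: g = 0.01455, g' = -0.8340 → V/F = 0.0981
  V/F = 0.0981: g = 0.00024, g' = -0.8075 → V/F = 0.0984
Converged at V/F = 0.0984.
Then V = V/F·F = 0.0984·116 = 11.4 mol/h and L = F − V = 104.6 mol/h.

L = 104.6 mol/h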